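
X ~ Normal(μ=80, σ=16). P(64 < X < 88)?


z₁=(64-80)/16=-1.0, z₂=(88-80)/16=0.5
P = Φ(0.5) - Φ(-1.0) = 0.691462 - 0.158655 = 0.532807 ≈ 0.5328

P(64 < X < 88) ≈ 0.5328


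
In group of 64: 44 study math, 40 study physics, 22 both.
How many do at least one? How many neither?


|A∪B| = 44+40-22 = 62
Neither = 64-62 = 2

At least one: 62; Neither: 2


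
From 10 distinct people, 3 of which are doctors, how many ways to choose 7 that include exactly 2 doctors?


Choose 2 of the 3 doctors and 5 of the other 7 people:
C(3,2)×C(7,5) = 3×21 = 63

63


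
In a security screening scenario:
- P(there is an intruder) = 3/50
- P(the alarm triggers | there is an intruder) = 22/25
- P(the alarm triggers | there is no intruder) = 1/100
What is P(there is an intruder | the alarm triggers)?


Using Bayes' theorem:
P(A|B) = P(B|A)·P(A) / P(B)

P(the alarm triggers) = 22/25 × 3/50 + 1/100 × 47/50
= 33/625 + 47/5000 = 311/5000

P(there is an intruder|the alarm triggers) = (33/625) / (311/5000) = 264/311

P(there is an intruder|the alarm triggers) = 264/311 ≈ 84.89%


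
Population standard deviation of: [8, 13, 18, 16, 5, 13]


Mean = 73/6
  (8-73/6)²=625/36
  (13-73/6)²=25/36
  (18-73/6)²=1225/36
  (16-73/6)²=529/36
  (5-73/6)²=1849/36
  (13-73/6)²=25/36
Σ(x-μ)² = 713/6
σ² = (713/6)/6 = 713/36

σ = √(713/36) ≈ 4.4503


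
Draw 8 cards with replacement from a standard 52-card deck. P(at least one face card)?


P(not a face card) = 40/52 = 10/13
P(none in 8 draws) = (10/13)^8 = 100000000/815730721
P(≥1 face card) = 1 - 100000000/815730721 = 715730721/815730721

P = 715730721/815730721 ≈ 87.74%


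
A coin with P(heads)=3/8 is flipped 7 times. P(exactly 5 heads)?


Binomial: P(X=5) = C(7,5)×p^5×(1-p)^2
= 21 × 243/32768 × 25/64 = 127575/2097152

P(X=5) = 127575/2097152 ≈ 6.08%


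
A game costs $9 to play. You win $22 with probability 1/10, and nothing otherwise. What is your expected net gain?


E[gain] = (22-9)×1/10 + (-9)×9/10
= 13/10 - 81/10 = -34/5

Expected net gain = $-34/5 ≈ $-6.80


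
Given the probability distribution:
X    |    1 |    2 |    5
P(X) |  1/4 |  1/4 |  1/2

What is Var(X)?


E[X] = 13/4
E[X²] = 55/4
Var(X) = E[X²] - (E[X])² = 55/4 - 169/16 = 51/16

Var(X) = 51/16 ≈ 3.1875


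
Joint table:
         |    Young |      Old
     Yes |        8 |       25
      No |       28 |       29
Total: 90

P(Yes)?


P(Yes) = (8+25)/90 = 33/90 = 11/30

P(Yes) = 11/30 ≈ 36.67%


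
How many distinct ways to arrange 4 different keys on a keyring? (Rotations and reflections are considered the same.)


Free circular arrangements: rotations and reflections both identified.
(n-1)!/2 = 3!/2 = 6/2 = 3

3


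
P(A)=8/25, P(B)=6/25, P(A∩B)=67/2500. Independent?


P(A)×P(B) = 48/625
P(A∩B) = 67/2500
Not equal → NOT independent

No, not independent


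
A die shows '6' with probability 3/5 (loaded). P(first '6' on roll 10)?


Geometric: P(X=10) = (1-p)^(k-1)×p = (2/5)^9×3/5 = 1536/9765625

P(X=10) = 1536/9765625 ≈ 0.02%


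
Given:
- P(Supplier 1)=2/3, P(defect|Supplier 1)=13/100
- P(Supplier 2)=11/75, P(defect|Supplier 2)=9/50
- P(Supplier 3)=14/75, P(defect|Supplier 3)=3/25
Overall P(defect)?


P(B) = Σ P(B|Aᵢ)×P(Aᵢ)
  13/100×2/3 = 13/150
  9/50×11/75 = 33/1250
  3/25×14/75 = 14/625
Sum = 254/1875

P(defect) = 254/1875 ≈ 13.55%


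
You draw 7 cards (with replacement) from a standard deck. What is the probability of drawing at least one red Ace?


P(not a red Ace) = 50/52 = 25/26
P(none in 7 draws) = (25/26)^7 = 6103515625/8031810176
P(≥1 red Ace) = 1 - 6103515625/8031810176 = 1928294551/8031810176

P = 1928294551/8031810176 ≈ 24.01%


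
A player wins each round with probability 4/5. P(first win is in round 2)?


Geometric: P(X=2) = (1-p)^(k-1)×p = (1/5)^1×4/5 = 4/25

P(X=2) = 4/25 ≈ 16.00%


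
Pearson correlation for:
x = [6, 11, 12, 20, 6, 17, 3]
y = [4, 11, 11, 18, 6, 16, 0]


n=7, Σx=75, Σy=66, Σxy=945, Σx²=1035, Σy²=874
r = (7×945 - 75×66)/√((7×1035 - 75²)(7×874 - 66²))
= 1665/√(1620×1762) = 1665/√2854440 ≈ 1665/1689.5088 ≈ 0.9855

r ≈ 0.9855


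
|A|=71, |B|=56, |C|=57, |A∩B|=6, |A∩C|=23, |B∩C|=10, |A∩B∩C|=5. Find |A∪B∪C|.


|A∪B∪C| = 71+56+57-6-23-10+5 = 150

|A∪B∪C| = 150


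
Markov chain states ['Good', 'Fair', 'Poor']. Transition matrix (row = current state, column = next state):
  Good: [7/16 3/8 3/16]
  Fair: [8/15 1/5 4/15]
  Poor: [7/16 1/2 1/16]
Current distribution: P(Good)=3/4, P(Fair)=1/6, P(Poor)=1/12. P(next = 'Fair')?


P(next=Fair) = Σᵢ P(now=i)×P(i→Fair)
= 3/4×3/8 + 1/6×1/5 + 1/12×1/2
= 9/32 + 1/30 + 1/24 = 57/160

P = 57/160 ≈ 0.3563


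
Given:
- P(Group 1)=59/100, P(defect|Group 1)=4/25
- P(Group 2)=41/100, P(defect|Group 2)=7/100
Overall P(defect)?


P(B) = Σ P(B|Aᵢ)×P(Aᵢ)
  4/25×59/100 = 59/625
  7/100×41/100 = 287/10000
Sum = 1231/10000

P(defect) = 1231/10000 ≈ 12.31%


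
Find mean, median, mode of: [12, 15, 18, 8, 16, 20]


Sorted: [8, 12, 15, 16, 18, 20]
Mean = 89/6
Median = 31/2
Freq: {12: 1, 15: 1, 18: 1, 8: 1, 16: 1, 20: 1}
Mode: No mode

Mean=89/6, Median=31/2, Mode=No mode


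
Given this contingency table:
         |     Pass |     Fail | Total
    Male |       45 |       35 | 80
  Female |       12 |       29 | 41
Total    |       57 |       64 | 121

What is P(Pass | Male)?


P(Pass | Male) = 45/(45+35) = 45/80 = 9/16

P(Pass|Male) = 9/16 ≈ 56.25%


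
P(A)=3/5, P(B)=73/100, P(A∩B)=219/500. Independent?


P(A)×P(B) = 219/500
P(A∩B) = 219/500
Equal ✓ → Independent

Yes, independent


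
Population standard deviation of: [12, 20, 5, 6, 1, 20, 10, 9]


Mean = 83/8
  (12-83/8)²=169/64
  (20-83/8)²=5929/64
  (5-83/8)²=1849/64
  (6-83/8)²=1225/64
  (1-83/8)²=5625/64
  (20-83/8)²=5929/64
  (10-83/8)²=9/64
  (9-83/8)²=121/64
Σ(x-μ)² = 2607/8
σ² = (2607/8)/8 = 2607/64

σ = √(2607/64) ≈ 6.3823


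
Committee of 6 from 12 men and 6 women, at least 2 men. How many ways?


Count by #men:
  2M,4W: C(12,2)×C(6,4)=990
  3M,3W: C(12,3)×C(6,3)=4400
  4M,2W: C(12,4)×C(6,2)=7425
  5M,1W: C(12,5)×C(6,1)=4752
  6M,0W: C(12,6)×C(6,0)=924
Total = 18491

18491


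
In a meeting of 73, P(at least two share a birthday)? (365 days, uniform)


P(all different) = Π(365-i)/365 for i=0..72
= 0.000439
P(match) = 1 - 0.000439 = 0.999561

P ≈ 0.9996 ≈ 99.96%


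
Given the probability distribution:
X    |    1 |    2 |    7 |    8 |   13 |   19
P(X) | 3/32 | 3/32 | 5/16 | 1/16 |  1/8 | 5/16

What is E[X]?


E[X] = Σ x·P(X=x)
= (1)×(3/32) + (2)×(3/32) + (7)×(5/16) + (8)×(1/16) + (13)×(1/8) + (19)×(5/16)
= 337/32

E[X] = 337/32


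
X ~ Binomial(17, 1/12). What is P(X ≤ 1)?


P(X ≤ 1) = Σ P(X=i) for i=0..1
P(X=0) = 505447028499293771/2218611106740436992
P(X=1) = 781145407680726737/2218611106740436992
Sum = 321648109045005127/554652776685109248

P(X ≤ 1) = 321648109045005127/554652776685109248 ≈ 57.99%


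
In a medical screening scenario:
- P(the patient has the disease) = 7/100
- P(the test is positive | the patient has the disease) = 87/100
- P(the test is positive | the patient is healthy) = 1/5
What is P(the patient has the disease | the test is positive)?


Using Bayes' theorem:
P(A|B) = P(B|A)·P(A) / P(B)

P(the test is positive) = 87/100 × 7/100 + 1/5 × 93/100
= 609/10000 + 93/500 = 2469/10000

P(the patient has the disease|the test is positive) = (609/10000) / (2469/10000) = 203/823

P(the patient has the disease|the test is positive) = 203/823 ≈ 24.67%


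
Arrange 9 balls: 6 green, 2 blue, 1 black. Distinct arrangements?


9!/(6!×2!×1!) = 252

252


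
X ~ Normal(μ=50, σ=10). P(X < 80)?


z = (80-50)/10 = 3.0
P(Z < 3.0) = 0.9987

P(X < 80) ≈ 0.9987


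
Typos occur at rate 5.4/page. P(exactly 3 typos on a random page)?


Poisson(λ=5.4): P(X=3) = e^(-λ)×λ^k/k!
= e^(-5.4) × 5.4^3 / 3!
≈ 0.004516580943 × 157.464 / 6 ≈ 0.118533

P(X=3) ≈ 0.118533 ≈ 11.85%


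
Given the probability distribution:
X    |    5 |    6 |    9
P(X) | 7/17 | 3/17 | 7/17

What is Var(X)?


E[X] = 116/17
E[X²] = 50
Var(X) = E[X²] - (E[X])² = 50 - 13456/289 = 994/289

Var(X) = 994/289 ≈ 3.4394


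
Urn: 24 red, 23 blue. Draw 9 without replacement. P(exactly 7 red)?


Hypergeometric: C(24,7)×C(23,2)/C(47,9)
= 346104×253/1362649145 = 346104/5385965

P(X=7) = 346104/5385965 ≈ 6.43%


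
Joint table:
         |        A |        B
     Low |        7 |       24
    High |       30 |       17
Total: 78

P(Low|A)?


P(Low|A) = 7/(7+30) = 7/37

P = 7/37 ≈ 18.92%


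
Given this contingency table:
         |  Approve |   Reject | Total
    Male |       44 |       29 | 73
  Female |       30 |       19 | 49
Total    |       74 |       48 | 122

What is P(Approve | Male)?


P(Approve | Male) = 44/(44+29) = 44/73

P(Approve|Male) = 44/73 ≈ 60.27%


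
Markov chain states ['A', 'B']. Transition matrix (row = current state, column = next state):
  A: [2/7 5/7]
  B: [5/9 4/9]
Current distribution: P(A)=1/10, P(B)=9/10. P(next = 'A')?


P(next=A) = Σᵢ P(now=i)×P(i→A)
= 1/10×2/7 + 9/10×5/9
= 1/35 + 1/2 = 37/70

P = 37/70 ≈ 0.5286


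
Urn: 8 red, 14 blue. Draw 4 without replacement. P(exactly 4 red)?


Hypergeometric: C(8,4)×C(14,0)/C(22,4)
= 70×1/7315 = 2/209

P(X=4) = 2/209 ≈ 0.96%


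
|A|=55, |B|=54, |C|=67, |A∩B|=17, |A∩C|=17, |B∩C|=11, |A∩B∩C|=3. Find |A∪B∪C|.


|A∪B∪C| = 55+54+67-17-17-11+3 = 134

|A∪B∪C| = 134


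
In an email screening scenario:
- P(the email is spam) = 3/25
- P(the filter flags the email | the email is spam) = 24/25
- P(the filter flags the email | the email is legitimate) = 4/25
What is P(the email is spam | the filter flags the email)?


Using Bayes' theorem:
P(A|B) = P(B|A)·P(A) / P(B)

P(the filter flags the email) = 24/25 × 3/25 + 4/25 × 22/25
= 72/625 + 88/625 = 32/125

P(the email is spam|the filter flags the email) = (72/625) / (32/125) = 9/20

P(the email is spam|the filter flags the email) = 9/20 ≈ 45.00%


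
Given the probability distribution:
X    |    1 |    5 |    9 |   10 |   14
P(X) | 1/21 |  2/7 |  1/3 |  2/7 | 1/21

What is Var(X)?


E[X] = 8
E[X²] = 1514/21
Var(X) = E[X²] - (E[X])² = 1514/21 - 64 = 170/21

Var(X) = 170/21 ≈ 8.0952


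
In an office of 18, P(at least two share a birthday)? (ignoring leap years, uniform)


P(all different) = Π(365-i)/365 for i=0..17
= 0.653089
P(match) = 1 - 0.653089 = 0.346911

P ≈ 0.3469 ≈ 34.69%


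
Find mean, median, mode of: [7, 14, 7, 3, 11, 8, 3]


Sorted: [3, 3, 7, 7, 8, 11, 14]
Mean = 53/7
Median = 7
Freq: {7: 2, 14: 1, 3: 2, 11: 1, 8: 1}
Mode: [3, 7]

Mean=53/7, Median=7, Mode=[3, 7]


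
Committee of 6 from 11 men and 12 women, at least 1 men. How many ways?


Count by #men:
  1M,5W: C(11,1)×C(12,5)=8712
  2M,4W: C(11,2)×C(12,4)=27225
  3M,3W: C(11,3)×C(12,3)=36300
  4M,2W: C(11,4)×C(12,2)=21780
  5M,1W: C(11,5)×C(12,1)=5544
  6M,0W: C(11,6)×C(12,0)=462
Total = 100023

100023


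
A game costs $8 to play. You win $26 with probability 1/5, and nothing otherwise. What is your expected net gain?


E[gain] = (26-8)×1/5 + (-8)×4/5
= 18/5 - 32/5 = -14/5

Expected net gain = $-14/5 ≈ $-2.80


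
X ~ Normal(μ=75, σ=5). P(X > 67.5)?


z = (67.5-75)/5 = -1.5
P(X > 67.5) = 1 - P(Z ≤ -1.5) = 1 - 0.0668 = 0.9332

P(X > 67.5) ≈ 0.9332


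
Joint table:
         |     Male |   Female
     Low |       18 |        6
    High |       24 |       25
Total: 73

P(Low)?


P(Low) = (18+6)/73 = 24/73

P(Low) = 24/73 ≈ 32.88%


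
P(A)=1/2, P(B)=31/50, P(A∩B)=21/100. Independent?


P(A)×P(B) = 31/100
P(A∩B) = 21/100
Not equal → NOT independent

No, not independent


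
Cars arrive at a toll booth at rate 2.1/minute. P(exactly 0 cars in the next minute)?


Poisson(λ=2.1): P(X=0) = e^(-λ)×λ^k/k!
= e^(-2.1) × 2.1^0 / 0!
≈ 0.1224564283 × 1 / 1 ≈ 0.122456

P(X=0) ≈ 0.122456 ≈ 12.25%


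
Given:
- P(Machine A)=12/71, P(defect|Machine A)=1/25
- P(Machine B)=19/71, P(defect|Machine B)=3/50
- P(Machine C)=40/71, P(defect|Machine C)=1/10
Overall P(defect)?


P(B) = Σ P(B|Aᵢ)×P(Aᵢ)
  1/25×12/71 = 12/1775
  3/50×19/71 = 57/3550
  1/10×40/71 = 4/71
Sum = 281/3550

P(defect) = 281/3550 ≈ 7.92%


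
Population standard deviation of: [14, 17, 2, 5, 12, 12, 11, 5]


Mean = 78/8 = 39/4
  (14-39/4)²=289/16
  (17-39/4)²=841/16
  (2-39/4)²=961/16
  (5-39/4)²=361/16
  (12-39/4)²=81/16
  (12-39/4)²=81/16
  (11-39/4)²=25/16
  (5-39/4)²=361/16
Σ(x-μ)² = 375/2
σ² = (375/2)/8 = 375/16

σ = √(375/16) ≈ 4.8412


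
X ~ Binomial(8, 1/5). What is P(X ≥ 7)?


P(X ≥ 7) = Σ P(X=i) for i=7..8
P(X=7) = 32/390625
P(X=8) = 1/390625
Sum = 33/390625

P(X ≥ 7) = 33/390625 ≈ 0.01%


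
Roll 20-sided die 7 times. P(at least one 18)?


P(no 18)^7 = (19/20)^7 = 893871739/1280000000
P(≥1) = 1 - 893871739/1280000000 = 386128261/1280000000

P = 386128261/1280000000 ≈ 30.17%


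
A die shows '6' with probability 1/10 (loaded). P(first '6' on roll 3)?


Geometric: P(X=3) = (1-p)^(k-1)×p = (9/10)^2×1/10 = 81/1000

P(X=3) = 81/1000 ≈ 8.10%


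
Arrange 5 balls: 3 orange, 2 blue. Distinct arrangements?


5!/(3!×2!) = 10

10


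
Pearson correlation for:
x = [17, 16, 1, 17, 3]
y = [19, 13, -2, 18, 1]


n=5, Σx=54, Σy=49, Σxy=838, Σx²=844, Σy²=859
r = (5×838 - 54×49)/√((5×844 - 54²)(5×859 - 49²))
= 1544/√(1304×1894) = 1544/√2469776 ≈ 1544/1571.5521 ≈ 0.9825

r ≈ 0.9825


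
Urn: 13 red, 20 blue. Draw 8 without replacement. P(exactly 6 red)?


Hypergeometric: C(13,6)×C(20,2)/C(33,8)
= 1716×190/13884156 = 190/8091

P(X=6) = 190/8091 ≈ 2.35%


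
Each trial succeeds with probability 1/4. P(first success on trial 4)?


Geometric: P(X=4) = (1-p)^(k-1)×p = (3/4)^3×1/4 = 27/256

P(X=4) = 27/256 ≈ 10.55%


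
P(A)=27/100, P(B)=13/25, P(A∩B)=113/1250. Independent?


P(A)×P(B) = 351/2500
P(A∩B) = 113/1250
Not equal → NOT independent

No, not independent


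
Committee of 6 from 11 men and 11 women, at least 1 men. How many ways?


Count by #men:
  1M,5W: C(11,1)×C(11,5)=5082
  2M,4W: C(11,2)×C(11,4)=18150
  3M,3W: C(11,3)×C(11,3)=27225
  4M,2W: C(11,4)×C(11,2)=18150
  5M,1W: C(11,5)×C(11,1)=5082
  6M,0W: C(11,6)×C(11,0)=462
Total = 74151

74151


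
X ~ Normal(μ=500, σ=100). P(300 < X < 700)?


z₁=(300-500)/100=-2.0, z₂=(700-500)/100=2.0
P = Φ(2.0) - Φ(-2.0) = 0.977250 - 0.022750 = 0.954500 ≈ 0.9545

P(300 < X < 700) ≈ 0.9545


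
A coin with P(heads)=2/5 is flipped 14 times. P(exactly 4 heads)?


Binomial: P(X=4) = C(14,4)×p^4×(1-p)^10
= 1001 × 16/625 × 59049/9765625 = 945728784/6103515625

P(X=4) = 945728784/6103515625 ≈ 15.49%


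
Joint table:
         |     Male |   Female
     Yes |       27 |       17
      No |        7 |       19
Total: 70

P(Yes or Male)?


P(Yes∨Male) = P(Yes) + P(Male) - P(Yes∧Male)
= (44 + 34 - 27)/70 = 51/70

P = 51/70 ≈ 72.86%


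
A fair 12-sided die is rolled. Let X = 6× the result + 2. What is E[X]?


E[die] = (1+12)/2 = 13/2
E[X] = 6×13/2 + 2 = 41

E[X] = 41


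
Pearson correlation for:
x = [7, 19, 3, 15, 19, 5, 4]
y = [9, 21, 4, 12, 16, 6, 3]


n=7, Σx=72, Σy=71, Σxy=1000, Σx²=1046, Σy²=983
r = (7×1000 - 72×71)/√((7×1046 - 72²)(7×983 - 71²))
= 1888/√(2138×1840) = 1888/√3933920 ≈ 1888/1983.4112 ≈ 0.9519

r ≈ 0.9519


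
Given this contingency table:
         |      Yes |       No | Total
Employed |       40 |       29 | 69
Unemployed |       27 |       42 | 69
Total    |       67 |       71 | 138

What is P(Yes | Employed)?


P(Yes | Employed) = 40/(40+29) = 40/69

P(Yes|Employed) = 40/69 ≈ 57.97%


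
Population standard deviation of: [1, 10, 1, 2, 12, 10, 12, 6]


Mean = 54/8 = 27/4
  (1-27/4)²=529/16
  (10-27/4)²=169/16
  (1-27/4)²=529/16
  (2-27/4)²=361/16
  (12-27/4)²=441/16
  (10-27/4)²=169/16
  (12-27/4)²=441/16
  (6-27/4)²=9/16
Σ(x-μ)² = 331/2
σ² = (331/2)/8 = 331/16

σ = √(331/16) ≈ 4.5484


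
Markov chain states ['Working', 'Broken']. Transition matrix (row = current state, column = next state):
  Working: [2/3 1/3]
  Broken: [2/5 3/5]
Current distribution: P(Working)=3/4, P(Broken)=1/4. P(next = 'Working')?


P(next=Working) = Σᵢ P(now=i)×P(i→Working)
= 3/4×2/3 + 1/4×2/5
= 1/2 + 1/10 = 3/5

P = 3/5 ≈ 0.6000


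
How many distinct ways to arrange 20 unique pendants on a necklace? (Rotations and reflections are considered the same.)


Free circular arrangements: rotations and reflections both identified.
(n-1)!/2 = 19!/2 = 121645100408832000/2 = 60822550204416000

60822550204416000


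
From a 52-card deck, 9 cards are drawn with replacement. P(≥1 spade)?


P(not a spade) = 39/52 = 3/4
P(none in 9 draws) = (3/4)^9 = 19683/262144
P(≥1 spade) = 1 - 19683/262144 = 242461/262144

P = 242461/262144 ≈ 92.49%


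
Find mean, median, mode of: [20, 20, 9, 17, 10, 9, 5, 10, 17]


Sorted: [5, 9, 9, 10, 10, 17, 17, 20, 20]
Mean = 117/9 = 13
Median = 10
Freq: {20: 2, 9: 2, 17: 2, 10: 2, 5: 1}
Mode: [9, 10, 17, 20]

Mean=13, Median=10, Mode=[9, 10, 17, 20]


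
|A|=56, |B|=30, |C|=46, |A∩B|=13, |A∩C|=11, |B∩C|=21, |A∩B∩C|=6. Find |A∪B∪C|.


|A∪B∪C| = 56+30+46-13-11-21+6 = 93

|A∪B∪C| = 93


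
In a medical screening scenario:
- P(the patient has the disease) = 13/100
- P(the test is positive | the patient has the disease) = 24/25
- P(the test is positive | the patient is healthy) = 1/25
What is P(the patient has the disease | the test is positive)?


Using Bayes' theorem:
P(A|B) = P(B|A)·P(A) / P(B)

P(the test is positive) = 24/25 × 13/100 + 1/25 × 87/100
= 78/625 + 87/2500 = 399/2500

P(the patient has the disease|the test is positive) = (78/625) / (399/2500) = 104/133

P(the patient has the disease|the test is positive) = 104/133 ≈ 78.20%


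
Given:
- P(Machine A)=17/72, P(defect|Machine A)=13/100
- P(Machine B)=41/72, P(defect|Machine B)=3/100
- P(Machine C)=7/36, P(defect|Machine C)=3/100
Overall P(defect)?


P(B) = Σ P(B|Aᵢ)×P(Aᵢ)
  13/100×17/72 = 221/7200
  3/100×41/72 = 41/2400
  3/100×7/36 = 7/1200
Sum = 193/3600

P(defect) = 193/3600 ≈ 5.36%


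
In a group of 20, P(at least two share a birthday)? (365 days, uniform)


P(all different) = Π(365-i)/365 for i=0..19
= 0.588562
P(match) = 1 - 0.588562 = 0.411438

P ≈ 0.4114 ≈ 41.14%


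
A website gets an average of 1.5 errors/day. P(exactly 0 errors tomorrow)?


Poisson(λ=1.5): P(X=0) = e^(-λ)×λ^k/k!
= e^(-1.5) × 1.5^0 / 0!
≈ 0.2231301601 × 1 / 1 ≈ 0.223130

P(X=0) ≈ 0.223130 ≈ 22.31%


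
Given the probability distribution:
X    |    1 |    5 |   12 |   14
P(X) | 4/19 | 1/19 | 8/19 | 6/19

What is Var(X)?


E[X] = 189/19
E[X²] = 2357/19
Var(X) = E[X²] - (E[X])² = 2357/19 - 35721/361 = 9062/361

Var(X) = 9062/361 ≈ 25.1025


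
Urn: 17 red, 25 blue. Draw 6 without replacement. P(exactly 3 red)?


Hypergeometric: C(17,3)×C(25,3)/C(42,6)
= 680×2300/5245786 = 782000/2622893

P(X=3) = 782000/2622893 ≈ 29.81%


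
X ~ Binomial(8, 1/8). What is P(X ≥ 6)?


P(X ≥ 6) = Σ P(X=i) for i=6..8
P(X=6) = 343/4194304
P(X=7) = 7/2097152
P(X=8) = 1/16777216
Sum = 1429/16777216

P(X ≥ 6) = 1429/16777216 ≈ 0.01%


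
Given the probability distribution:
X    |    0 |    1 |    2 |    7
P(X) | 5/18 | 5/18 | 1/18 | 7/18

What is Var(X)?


E[X] = 28/9
E[X²] = 176/9
Var(X) = E[X²] - (E[X])² = 176/9 - 784/81 = 800/81

Var(X) = 800/81 ≈ 9.8765


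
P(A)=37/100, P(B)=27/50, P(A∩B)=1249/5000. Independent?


P(A)×P(B) = 999/5000
P(A∩B) = 1249/5000
Not equal → NOT independent

No, not independent


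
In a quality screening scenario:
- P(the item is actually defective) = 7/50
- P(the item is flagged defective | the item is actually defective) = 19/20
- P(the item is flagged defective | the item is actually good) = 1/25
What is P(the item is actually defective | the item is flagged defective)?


Using Bayes' theorem:
P(A|B) = P(B|A)·P(A) / P(B)

P(the item is flagged defective) = 19/20 × 7/50 + 1/25 × 43/50
= 133/1000 + 43/1250 = 837/5000

P(the item is actually defective|the item is flagged defective) = (133/1000) / (837/5000) = 665/837

P(the item is actually defective|the item is flagged defective) = 665/837 ≈ 79.45%


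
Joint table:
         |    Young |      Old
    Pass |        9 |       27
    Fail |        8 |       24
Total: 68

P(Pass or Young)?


P(Pass∨Young) = P(Pass) + P(Young) - P(Pass∧Young)
= (36 + 17 - 9)/68 = 44/68 = 11/17

P = 11/17 ≈ 64.71%


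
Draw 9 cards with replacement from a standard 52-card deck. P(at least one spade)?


P(not a spade) = 39/52 = 3/4
P(none in 9 draws) = (3/4)^9 = 19683/262144
P(≥1 spade) = 1 - 19683/262144 = 242461/262144

P = 242461/262144 ≈ 92.49%


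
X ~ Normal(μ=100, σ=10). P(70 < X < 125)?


z₁=(70-100)/10=-3.0, z₂=(125-100)/10=2.5
P = Φ(2.5) - Φ(-3.0) = 0.993790 - 0.001350 = 0.992440 ≈ 0.9924

P(70 < X < 125) ≈ 0.9924


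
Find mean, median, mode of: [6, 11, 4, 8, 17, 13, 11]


Sorted: [4, 6, 8, 11, 11, 13, 17]
Mean = 70/7 = 10
Median = 11
Freq: {6: 1, 11: 2, 4: 1, 8: 1, 17: 1, 13: 1}
Mode: [11]

Mean=10, Median=11, Mode=11


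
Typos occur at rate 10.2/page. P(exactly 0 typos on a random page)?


Poisson(λ=10.2): P(X=0) = e^(-λ)×λ^k/k!
= e^(-10.2) × 10.2^0 / 0!
≈ 3.717031868e-05 × 1 / 1 ≈ 0.000037

P(X=0) ≈ 0.000037 ≈ 0.00%


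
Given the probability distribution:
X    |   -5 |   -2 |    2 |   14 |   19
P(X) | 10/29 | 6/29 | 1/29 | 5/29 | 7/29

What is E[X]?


E[X] = Σ x·P(X=x)
= (-5)×(10/29) + (-2)×(6/29) + (2)×(1/29) + (14)×(5/29) + (19)×(7/29)
= 143/29

E[X] = 143/29


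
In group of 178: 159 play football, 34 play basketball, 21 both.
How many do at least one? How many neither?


|A∪B| = 159+34-21 = 172
Neither = 178-172 = 6

At least one: 172; Neither: 6


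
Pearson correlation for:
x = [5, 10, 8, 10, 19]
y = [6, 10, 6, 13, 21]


n=5, Σx=52, Σy=56, Σxy=707, Σx²=650, Σy²=782
r = (5×707 - 52×56)/√((5×650 - 52²)(5×782 - 56²))
= 623/√(546×774) = 623/√422604 ≈ 623/650.0800 ≈ 0.9583

r ≈ 0.9583


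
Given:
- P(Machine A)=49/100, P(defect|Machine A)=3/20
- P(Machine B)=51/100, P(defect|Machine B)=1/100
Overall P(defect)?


P(B) = Σ P(B|Aᵢ)×P(Aᵢ)
  3/20×49/100 = 147/2000
  1/100×51/100 = 51/10000
Sum = 393/5000

P(defect) = 393/5000 ≈ 7.86%


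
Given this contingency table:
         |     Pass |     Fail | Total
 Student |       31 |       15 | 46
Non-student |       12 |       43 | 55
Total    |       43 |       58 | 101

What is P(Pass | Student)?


P(Pass | Student) = 31/(31+15) = 31/46

P(Pass|Student) = 31/46 ≈ 67.39%


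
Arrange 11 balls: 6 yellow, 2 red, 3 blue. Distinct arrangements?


11!/(6!×2!×3!) = 4620

4620


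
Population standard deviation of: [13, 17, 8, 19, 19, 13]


Mean = 89/6
  (13-89/6)²=121/36
  (17-89/6)²=169/36
  (8-89/6)²=1681/36
  (19-89/6)²=625/36
  (19-89/6)²=625/36
  (13-89/6)²=121/36
Σ(x-μ)² = 557/6
σ² = (557/6)/6 = 557/36

σ = √(557/36) ≈ 3.9335


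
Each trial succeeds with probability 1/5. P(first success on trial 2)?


Geometric: P(X=2) = (1-p)^(k-1)×p = (4/5)^1×1/5 = 4/25

P(X=2) = 4/25 ≈ 16.00%


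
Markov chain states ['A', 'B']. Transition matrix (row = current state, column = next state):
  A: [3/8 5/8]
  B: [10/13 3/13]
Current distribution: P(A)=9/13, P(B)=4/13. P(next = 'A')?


P(next=A) = Σᵢ P(now=i)×P(i→A)
= 9/13×3/8 + 4/13×10/13
= 27/104 + 40/169 = 671/1352

P = 671/1352 ≈ 0.4963


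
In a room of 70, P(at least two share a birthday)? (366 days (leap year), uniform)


P(all different) = Π(366-i)/366 for i=0..69
= 0.000858
P(match) = 1 - 0.000858 = 0.999142

P ≈ 0.9991 ≈ 99.91%


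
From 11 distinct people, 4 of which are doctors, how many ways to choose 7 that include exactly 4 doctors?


Choose 4 of the 4 doctors and 3 of the other 7 people:
C(4,4)×C(7,3) = 1×35 = 35

35


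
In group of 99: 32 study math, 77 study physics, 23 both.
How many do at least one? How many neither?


|A∪B| = 32+77-23 = 86
Neither = 99-86 = 13

At least one: 86; Neither: 13


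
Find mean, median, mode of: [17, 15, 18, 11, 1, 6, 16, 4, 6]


Sorted: [1, 4, 6, 6, 11, 15, 16, 17, 18]
Mean = 94/9
Median = 11
Freq: {17: 1, 15: 1, 18: 1, 11: 1, 1: 1, 6: 2, 16: 1, 4: 1}
Mode: [6]

Mean=94/9, Median=11, Mode=6


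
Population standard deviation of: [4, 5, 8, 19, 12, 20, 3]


Mean = 71/7
  (4-71/7)²=1849/49
  (5-71/7)²=1296/49
  (8-71/7)²=225/49
  (19-71/7)²=3844/49
  (12-71/7)²=169/49
  (20-71/7)²=4761/49
  (3-71/7)²=2500/49
Σ(x-μ)² = 2092/7
σ² = (2092/7)/7 = 2092/49

σ = √(2092/49) ≈ 6.5341


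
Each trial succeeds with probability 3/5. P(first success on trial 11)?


Geometric: P(X=11) = (1-p)^(k-1)×p = (2/5)^10×3/5 = 3072/48828125

P(X=11) = 3072/48828125 ≈ 0.01%


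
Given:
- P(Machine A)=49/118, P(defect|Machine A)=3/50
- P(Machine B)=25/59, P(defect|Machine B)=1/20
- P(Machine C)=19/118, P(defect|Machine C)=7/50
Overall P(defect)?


P(B) = Σ P(B|Aᵢ)×P(Aᵢ)
  3/50×49/118 = 147/5900
  1/20×25/59 = 5/236
  7/50×19/118 = 133/5900
Sum = 81/1180

P(defect) = 81/1180 ≈ 6.86%


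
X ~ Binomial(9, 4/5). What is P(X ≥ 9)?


P(X ≥ 9) = Σ P(X=i) for i=9..9
P(X=9) = 262144/1953125
Sum = 262144/1953125

P(X ≥ 9) = 262144/1953125 ≈ 13.42%


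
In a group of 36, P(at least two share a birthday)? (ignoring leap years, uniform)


P(all different) = Π(365-i)/365 for i=0..35
= 0.167818
P(match) = 1 - 0.167818 = 0.832182

P ≈ 0.8322 ≈ 83.22%


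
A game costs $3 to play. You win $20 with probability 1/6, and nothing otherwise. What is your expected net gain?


E[gain] = (20-3)×1/6 + (-3)×5/6
= 17/6 - 5/2 = 1/3

Expected net gain = $1/3 ≈ $0.33


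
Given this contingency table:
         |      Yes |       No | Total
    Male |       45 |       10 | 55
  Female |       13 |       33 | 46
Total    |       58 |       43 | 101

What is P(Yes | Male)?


P(Yes | Male) = 45/(45+10) = 45/55 = 9/11

P(Yes|Male) = 9/11 ≈ 81.82%


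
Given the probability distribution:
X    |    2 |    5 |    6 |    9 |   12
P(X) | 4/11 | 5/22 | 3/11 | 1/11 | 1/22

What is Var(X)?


E[X] = 107/22
E[X²] = 679/22
Var(X) = E[X²] - (E[X])² = 679/22 - 11449/484 = 3489/484

Var(X) = 3489/484 ≈ 7.2087


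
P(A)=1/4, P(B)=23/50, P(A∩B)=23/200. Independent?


P(A)×P(B) = 23/200
P(A∩B) = 23/200
Equal ✓ → Independent

Yes, independent


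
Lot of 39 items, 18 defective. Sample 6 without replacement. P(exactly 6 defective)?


Hypergeometric: C(18,6)×C(21,0)/C(39,6)
= 18564×1/3262623 = 4/703

P(X=6) = 4/703 ≈ 0.57%


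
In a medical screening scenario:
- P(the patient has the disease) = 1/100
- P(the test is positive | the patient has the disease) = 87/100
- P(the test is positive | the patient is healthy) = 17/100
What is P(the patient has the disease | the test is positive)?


Using Bayes' theorem:
P(A|B) = P(B|A)·P(A) / P(B)

P(the test is positive) = 87/100 × 1/100 + 17/100 × 99/100
= 87/10000 + 1683/10000 = 177/1000

P(the patient has the disease|the test is positive) = (87/10000) / (177/1000) = 29/590

P(the patient has the disease|the test is positive) = 29/590 ≈ 4.92%


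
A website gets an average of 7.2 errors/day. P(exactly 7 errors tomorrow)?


Poisson(λ=7.2): P(X=7) = e^(-λ)×λ^k/k!
= e^(-7.2) × 7.2^7 / 7!
≈ 0.0007465858084 × 1003061.30043 / 5040 ≈ 0.148586

P(X=7) ≈ 0.148586 ≈ 14.86%


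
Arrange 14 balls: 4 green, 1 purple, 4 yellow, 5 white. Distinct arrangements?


14!/(4!×1!×4!×5!) = 1261260

1261260


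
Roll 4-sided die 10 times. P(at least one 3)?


P(no 3)^10 = (3/4)^10 = 59049/1048576
P(≥1) = 1 - 59049/1048576 = 989527/1048576

P = 989527/1048576 ≈ 94.37%


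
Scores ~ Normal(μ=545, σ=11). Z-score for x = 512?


z = (x - μ)/σ = (512 - 545)/11 = -3.0

z = -3.0


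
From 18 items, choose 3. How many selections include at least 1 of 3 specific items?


Complement: C(18,3) - C(15,3) = 816 - 455 = 361

361


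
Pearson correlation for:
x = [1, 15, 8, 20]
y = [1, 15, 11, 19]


n=4, Σx=44, Σy=46, Σxy=694, Σx²=690, Σy²=708
r = (4×694 - 44×46)/√((4×690 - 44²)(4×708 - 46²))
= 752/√(824×716) = 752/√589984 ≈ 752/768.1042 ≈ 0.9790

r ≈ 0.9790


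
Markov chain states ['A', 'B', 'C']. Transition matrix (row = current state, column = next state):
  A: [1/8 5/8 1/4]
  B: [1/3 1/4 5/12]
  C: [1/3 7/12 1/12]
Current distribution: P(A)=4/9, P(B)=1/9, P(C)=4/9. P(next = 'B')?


P(next=B) = Σᵢ P(now=i)×P(i→B)
= 4/9×5/8 + 1/9×1/4 + 4/9×7/12
= 5/18 + 1/36 + 7/27 = 61/108

P = 61/108 ≈ 0.5648


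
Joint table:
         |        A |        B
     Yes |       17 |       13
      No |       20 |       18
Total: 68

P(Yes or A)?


P(Yes∨A) = P(Yes) + P(A) - P(Yes∧A)
= (30 + 37 - 17)/68 = 50/68 = 25/34

P = 25/34 ≈ 73.53%


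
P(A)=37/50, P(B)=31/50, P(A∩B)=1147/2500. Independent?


P(A)×P(B) = 1147/2500
P(A∩B) = 1147/2500
Equal ✓ → Independent

Yes, independent


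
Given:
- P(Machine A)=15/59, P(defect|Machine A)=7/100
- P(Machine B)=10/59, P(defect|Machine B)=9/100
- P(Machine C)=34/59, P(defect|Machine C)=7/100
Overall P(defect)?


P(B) = Σ P(B|Aᵢ)×P(Aᵢ)
  7/100×15/59 = 21/1180
  9/100×10/59 = 9/590
  7/100×34/59 = 119/2950
Sum = 433/5900

P(defect) = 433/5900 ≈ 7.34%


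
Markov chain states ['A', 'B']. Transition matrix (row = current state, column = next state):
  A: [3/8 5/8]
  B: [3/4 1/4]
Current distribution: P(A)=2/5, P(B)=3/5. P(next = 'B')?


P(next=B) = Σᵢ P(now=i)×P(i→B)
= 2/5×5/8 + 3/5×1/4
= 1/4 + 3/20 = 2/5

P = 2/5 ≈ 0.4000


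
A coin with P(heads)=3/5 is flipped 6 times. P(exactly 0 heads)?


Binomial: P(X=0) = C(6,0)×p^0×(1-p)^6
= 1 × 1 × 64/15625 = 64/15625

P(X=0) = 64/15625 ≈ 0.41%


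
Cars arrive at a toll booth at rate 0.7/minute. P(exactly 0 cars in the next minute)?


Poisson(λ=0.7): P(X=0) = e^(-λ)×λ^k/k!
= e^(-0.7) × 0.7^0 / 0!
≈ 0.4965853038 × 1 / 1 ≈ 0.496585

P(X=0) ≈ 0.496585 ≈ 49.66%


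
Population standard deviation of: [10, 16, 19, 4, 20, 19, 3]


Mean = 91/7 = 13
  (10-13)²=9
  (16-13)²=9
  (19-13)²=36
  (4-13)²=81
  (20-13)²=49
  (19-13)²=36
  (3-13)²=100
Σ(x-μ)² = 320
σ² = 320/7

σ = √(320/7) ≈ 6.7612


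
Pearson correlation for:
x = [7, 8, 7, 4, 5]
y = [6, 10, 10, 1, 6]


n=5, Σx=31, Σy=33, Σxy=226, Σx²=203, Σy²=273
r = (5×226 - 31×33)/√((5×203 - 31²)(5×273 - 33²))
= 107/√(54×276) = 107/√14904 ≈ 107/122.0819 ≈ 0.8765

r ≈ 0.8765


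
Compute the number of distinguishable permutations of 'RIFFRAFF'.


Letters: 8, freq: {'R': 2, 'I': 1, 'F': 4, 'A': 1}
8!/(2!×1!×4!×1!) = 40320/48 = 840

840


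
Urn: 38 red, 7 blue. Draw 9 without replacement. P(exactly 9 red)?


Hypergeometric: C(38,9)×C(7,0)/C(45,9)
= 163011640×1/886163135 = 4216/22919

P(X=9) = 4216/22919 ≈ 18.40%


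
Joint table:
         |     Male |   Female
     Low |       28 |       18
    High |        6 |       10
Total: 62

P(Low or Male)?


P(Low∨Male) = P(Low) + P(Male) - P(Low∧Male)
= (46 + 34 - 28)/62 = 52/62 = 26/31

P = 26/31 ≈ 83.87%


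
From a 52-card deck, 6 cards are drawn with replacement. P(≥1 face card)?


P(not a face card) = 40/52 = 10/13
P(none in 6 draws) = (10/13)^6 = 1000000/4826809
P(≥1 face card) = 1 - 1000000/4826809 = 3826809/4826809

P = 3826809/4826809 ≈ 79.28%


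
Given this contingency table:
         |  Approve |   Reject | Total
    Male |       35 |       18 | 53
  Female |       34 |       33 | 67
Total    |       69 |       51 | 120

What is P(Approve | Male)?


P(Approve | Male) = 35/(35+18) = 35/53

P(Approve|Male) = 35/53 ≈ 66.04%


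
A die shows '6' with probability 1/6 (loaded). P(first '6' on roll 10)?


Geometric: P(X=10) = (1-p)^(k-1)×p = (5/6)^9×1/6 = 1953125/60466176

P(X=10) = 1953125/60466176 ≈ 3.23%


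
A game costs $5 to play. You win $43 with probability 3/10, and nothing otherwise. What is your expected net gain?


E[gain] = (43-5)×3/10 + (-5)×7/10
= 57/5 - 7/2 = 79/10

Expected net gain = $79/10 ≈ $7.90


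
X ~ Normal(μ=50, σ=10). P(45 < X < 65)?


z₁=(45-50)/10=-0.5, z₂=(65-50)/10=1.5
P = Φ(1.5) - Φ(-0.5) = 0.933193 - 0.308538 = 0.624655 ≈ 0.6247

P(45 < X < 65) ≈ 0.6247


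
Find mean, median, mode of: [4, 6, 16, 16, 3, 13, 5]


Sorted: [3, 4, 5, 6, 13, 16, 16]
Mean = 63/7 = 9
Median = 6
Freq: {4: 1, 6: 1, 16: 2, 3: 1, 13: 1, 5: 1}
Mode: [16]

Mean=9, Median=6, Mode=16


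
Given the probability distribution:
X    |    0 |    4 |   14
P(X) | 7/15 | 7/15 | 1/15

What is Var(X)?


E[X] = 14/5
E[X²] = 308/15
Var(X) = E[X²] - (E[X])² = 308/15 - 196/25 = 952/75

Var(X) = 952/75 ≈ 12.6933


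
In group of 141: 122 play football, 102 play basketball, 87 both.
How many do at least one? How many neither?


|A∪B| = 122+102-87 = 137
Neither = 141-137 = 4

At least one: 137; Neither: 4


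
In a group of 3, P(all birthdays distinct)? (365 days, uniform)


P(all different) = Π(365-i)/365 for i=0..2
= (365/365)×(364/365)×...×(363/365)
= 0.991796

P ≈ 0.9918 ≈ 99.18%


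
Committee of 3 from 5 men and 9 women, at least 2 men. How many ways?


Count by #men:
  2M,1W: C(5,2)×C(9,1)=90
  3M,0W: C(5,3)×C(9,0)=10
Total = 100

100


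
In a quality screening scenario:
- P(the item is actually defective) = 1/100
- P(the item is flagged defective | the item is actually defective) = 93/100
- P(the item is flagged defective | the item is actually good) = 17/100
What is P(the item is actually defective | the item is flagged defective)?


Using Bayes' theorem:
P(A|B) = P(B|A)·P(A) / P(B)

P(the item is flagged defective) = 93/100 × 1/100 + 17/100 × 99/100
= 93/10000 + 1683/10000 = 111/625

P(the item is actually defective|the item is flagged defective) = (93/10000) / (111/625) = 31/592

P(the item is actually defective|the item is flagged defective) = 31/592 ≈ 5.24%


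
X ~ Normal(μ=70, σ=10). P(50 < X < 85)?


z₁=(50-70)/10=-2.0, z₂=(85-70)/10=1.5
P = Φ(1.5) - Φ(-2.0) = 0.933193 - 0.022750 = 0.910443 ≈ 0.9104

P(50 < X < 85) ≈ 0.9104


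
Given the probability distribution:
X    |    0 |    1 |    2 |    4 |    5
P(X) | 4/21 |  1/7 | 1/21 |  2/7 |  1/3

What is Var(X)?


E[X] = 64/21
E[X²] = 278/21
Var(X) = E[X²] - (E[X])² = 278/21 - 4096/441 = 1742/441

Var(X) = 1742/441 ≈ 3.9501


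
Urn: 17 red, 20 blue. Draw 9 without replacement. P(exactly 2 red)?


Hypergeometric: C(17,2)×C(20,7)/C(37,9)
= 136×77520/124403620 = 31008/365893

P(X=2) = 31008/365893 ≈ 8.47%


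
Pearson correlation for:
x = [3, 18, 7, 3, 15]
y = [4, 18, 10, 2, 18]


n=5, Σx=46, Σy=52, Σxy=682, Σx²=616, Σy²=768
r = (5×682 - 46×52)/√((5×616 - 46²)(5×768 - 52²))
= 1018/√(964×1136) = 1018/√1095104 ≈ 1018/1046.4722 ≈ 0.9728

r ≈ 0.9728


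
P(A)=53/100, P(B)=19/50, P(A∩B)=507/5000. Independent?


P(A)×P(B) = 1007/5000
P(A∩B) = 507/5000
Not equal → NOT independent

No, not independent


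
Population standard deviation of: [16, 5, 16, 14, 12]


Mean = 63/5
  (16-63/5)²=289/25
  (5-63/5)²=1444/25
  (16-63/5)²=289/25
  (14-63/5)²=49/25
  (12-63/5)²=9/25
Σ(x-μ)² = 416/5
σ² = (416/5)/5 = 416/25

σ = √(416/25) ≈ 4.0792


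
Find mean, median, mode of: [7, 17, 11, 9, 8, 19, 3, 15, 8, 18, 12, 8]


Sorted: [3, 7, 8, 8, 8, 9, 11, 12, 15, 17, 18, 19]
Mean = 135/12 = 45/4
Median = 10
Freq: {7: 1, 17: 1, 11: 1, 9: 1, 8: 3, 19: 1, 3: 1, 15: 1, 18: 1, 12: 1}
Mode: [8]

Mean=45/4, Median=10, Mode=8


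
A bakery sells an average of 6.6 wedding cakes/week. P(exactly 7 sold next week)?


Poisson(λ=6.6): P(X=7) = e^(-λ)×λ^k/k!
= e^(-6.6) × 6.6^7 / 7!
≈ 0.001360368038 × 545516.070106 / 5040 ≈ 0.147243

P(X=7) ≈ 0.147243 ≈ 14.72%


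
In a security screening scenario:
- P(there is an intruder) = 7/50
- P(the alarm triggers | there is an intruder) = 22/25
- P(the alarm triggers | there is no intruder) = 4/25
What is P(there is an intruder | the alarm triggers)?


Using Bayes' theorem:
P(A|B) = P(B|A)·P(A) / P(B)

P(the alarm triggers) = 22/25 × 7/50 + 4/25 × 43/50
= 77/625 + 86/625 = 163/625

P(there is an intruder|the alarm triggers) = (77/625) / (163/625) = 77/163

P(there is an intruder|the alarm triggers) = 77/163 ≈ 47.24%


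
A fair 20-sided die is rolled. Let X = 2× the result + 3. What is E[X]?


E[die] = (1+20)/2 = 21/2
E[X] = 2×21/2 + 3 = 24

E[X] = 24


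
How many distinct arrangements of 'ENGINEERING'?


Letters: 11, freq: {'E': 3, 'N': 3, 'G': 2, 'I': 2, 'R': 1}
11!/(3!×3!×2!×2!×1!) = 39916800/144 = 277200

277200


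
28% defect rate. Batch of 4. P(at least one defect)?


P(all good) = (18/25)^4 = 104976/390625
P(≥1 defect) = 285649/390625

P = 285649/390625 ≈ 73.13%


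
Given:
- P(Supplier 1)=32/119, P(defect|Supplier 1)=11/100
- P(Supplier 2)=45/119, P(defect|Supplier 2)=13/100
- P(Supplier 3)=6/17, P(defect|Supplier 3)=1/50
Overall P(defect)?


P(B) = Σ P(B|Aᵢ)×P(Aᵢ)
  11/100×32/119 = 88/2975
  13/100×45/119 = 117/2380
  1/50×6/17 = 3/425
Sum = 1021/11900

P(defect) = 1021/11900 ≈ 8.58%


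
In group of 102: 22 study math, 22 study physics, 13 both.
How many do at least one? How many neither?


|A∪B| = 22+22-13 = 31
Neither = 102-31 = 71

At least one: 31; Neither: 71


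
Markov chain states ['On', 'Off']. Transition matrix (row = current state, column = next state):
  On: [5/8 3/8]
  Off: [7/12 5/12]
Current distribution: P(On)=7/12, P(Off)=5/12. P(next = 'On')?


P(next=On) = Σᵢ P(now=i)×P(i→On)
= 7/12×5/8 + 5/12×7/12
= 35/96 + 35/144 = 175/288

P = 175/288 ≈ 0.6076


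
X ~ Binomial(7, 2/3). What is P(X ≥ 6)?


P(X ≥ 6) = Σ P(X=i) for i=6..7
P(X=6) = 448/2187
P(X=7) = 128/2187
Sum = 64/243

P(X ≥ 6) = 64/243 ≈ 26.34%


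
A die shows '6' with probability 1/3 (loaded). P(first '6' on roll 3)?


Geometric: P(X=3) = (1-p)^(k-1)×p = (2/3)^2×1/3 = 4/27

P(X=3) = 4/27 ≈ 14.81%


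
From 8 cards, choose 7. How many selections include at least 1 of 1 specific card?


Complement: C(8,7) - C(7,7) = 8 - 1 = 7

7


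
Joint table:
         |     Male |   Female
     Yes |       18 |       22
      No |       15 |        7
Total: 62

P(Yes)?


P(Yes) = (18+22)/62 = 40/62 = 20/31

P(Yes) = 20/31 ≈ 64.52%


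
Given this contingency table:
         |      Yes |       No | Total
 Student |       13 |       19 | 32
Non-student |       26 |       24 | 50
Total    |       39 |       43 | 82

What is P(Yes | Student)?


P(Yes | Student) = 13/(13+19) = 13/32

P(Yes|Student) = 13/32 ≈ 40.62%


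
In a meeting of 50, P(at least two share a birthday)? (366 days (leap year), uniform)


P(all different) = Π(366-i)/366 for i=0..49
= 0.029927
P(match) = 1 - 0.029927 = 0.970073

P ≈ 0.9701 ≈ 97.01%


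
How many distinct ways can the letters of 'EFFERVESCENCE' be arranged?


Letters: 13, freq: {'E': 5, 'F': 2, 'R': 1, 'V': 1, 'S': 1, 'C': 2, 'N': 1}
13!/(5!×2!×1!×1!×1!×2!×1!) = 6227020800/480 = 12972960

12972960


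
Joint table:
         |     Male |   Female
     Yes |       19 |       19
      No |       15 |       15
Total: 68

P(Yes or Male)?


P(Yes∨Male) = P(Yes) + P(Male) - P(Yes∧Male)
= (38 + 34 - 19)/68 = 53/68

P = 53/68 ≈ 77.94%
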